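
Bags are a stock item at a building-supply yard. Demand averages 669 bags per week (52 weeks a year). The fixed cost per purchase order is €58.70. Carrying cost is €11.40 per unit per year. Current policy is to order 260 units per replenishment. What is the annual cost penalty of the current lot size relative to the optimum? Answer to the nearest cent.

Extra cost ≈ €2,512.65 per year

Annual demand D = 669 × 52 = 34,788.
EOQ = √(2DS/H) = √(2 × 34,788 × 58.7 / 11.4) ≈ 598.54.
Cost at Q* = (D/Q*)S + (Q*/2)H = √(2DSH) ≈ €6,823.41.
Cost at Q = 260: (34,788/260)×58.7 + (260/2)×11.4 = €7,854.06 + €1,482.00 = €9,336.06.
Excess = €9,336.06 − €6,823.41 = €2,512.65.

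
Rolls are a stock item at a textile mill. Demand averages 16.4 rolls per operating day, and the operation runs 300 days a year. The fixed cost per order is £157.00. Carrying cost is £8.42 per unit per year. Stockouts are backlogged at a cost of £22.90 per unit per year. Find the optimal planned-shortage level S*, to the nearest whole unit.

Annual demand D = 16.4 × 300 = 4,920.
With planned backorders, Q* = √(2DS/H) · √((H+B)/B).
√(2DS/H) = √(2 × 4,920 × 157 / 8.42) = 428.343.
√((H+B)/B) = √((8.42+22.9)/22.9) = 1.1695.
Q* ≈ 500.939.
S* = Q* · H/(H+B) = 500.939 × 8.42/31.32 ≈ 134.671.

S* ≈ 135 rolls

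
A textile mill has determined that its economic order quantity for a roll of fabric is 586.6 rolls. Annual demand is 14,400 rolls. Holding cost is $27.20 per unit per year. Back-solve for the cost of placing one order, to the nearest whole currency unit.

The basic EOQ model gives Q* = √(2DS/H); rearrange for the unknown.
From Q* = √(2DS/H): S = Q*²H / (2D) = 586.6² × 27.2 / (2 × 14,400) = 324.9829.

S ≈ $325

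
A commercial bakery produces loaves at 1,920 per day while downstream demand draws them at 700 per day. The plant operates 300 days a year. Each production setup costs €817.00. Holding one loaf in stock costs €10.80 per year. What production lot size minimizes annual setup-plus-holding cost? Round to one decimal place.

Annual demand D = 700 × 300 = 210,000.
Production build-up factor (1 − d/p) = 1 − 700/1,920 = 0.6354.
Q* = √(2DS / (H(1 − d/p))) = √(2 × 210,000 × 817 / (10.8 × 0.6354)).
= √(343,140,000 / 6.8625) ≈ 7071.222.

Q* ≈ 7,071.2 loaves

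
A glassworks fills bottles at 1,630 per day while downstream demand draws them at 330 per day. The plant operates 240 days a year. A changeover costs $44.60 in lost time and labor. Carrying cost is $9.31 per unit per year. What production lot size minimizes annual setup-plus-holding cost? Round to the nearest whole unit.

Annual demand D = 330 × 240 = 79,200.
Production build-up factor (1 − d/p) = 1 − 330/1,630 = 0.7975.
Q* = √(2DS / (H(1 − d/p))) = √(2 × 79,200 × 44.6 / (9.31 × 0.7975)).
= √(7,064,640 / 7.4252) ≈ 975.421.

Q* ≈ 975 bottles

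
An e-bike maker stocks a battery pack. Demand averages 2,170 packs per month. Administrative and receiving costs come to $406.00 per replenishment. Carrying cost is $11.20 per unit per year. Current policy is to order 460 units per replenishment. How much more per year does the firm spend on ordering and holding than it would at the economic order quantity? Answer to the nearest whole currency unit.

Extra cost ≈ $10,170 per year

Annual demand D = 2,170 × 12 = 26,040.
EOQ = √(2DS/H) = √(2 × 26,040 × 406 / 11.2) ≈ 1374.01.
Cost at Q* = (D/Q*)S + (Q*/2)H = √(2DSH) ≈ $15,388.90.
Cost at Q = 460: (26,040/460)×406 + (460/2)×11.2 = $22,983.13 + $2,576.00 = $25,559.13.
Excess = $25,559.13 − $15,388.90 = $10,170.23.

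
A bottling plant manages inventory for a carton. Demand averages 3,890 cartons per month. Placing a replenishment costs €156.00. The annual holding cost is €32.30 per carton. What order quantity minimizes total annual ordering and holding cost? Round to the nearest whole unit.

Q* ≈ 671 cartons

Annual demand D = 3,890 × 12 = 46,680.
EOQ = √(2DS / H) = √(2 × 46,680 × 156 / 32.3).
= √(14,564,160 / 32.3) = √450,902.7864 ≈ 671.493.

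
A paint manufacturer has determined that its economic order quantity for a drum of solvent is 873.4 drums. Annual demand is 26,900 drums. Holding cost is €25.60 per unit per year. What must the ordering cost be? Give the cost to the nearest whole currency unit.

Invert the EOQ relation Q*² = 2DS/H.
From Q* = √(2DS/H): S = Q*²H / (2D) = 873.4² × 25.6 / (2 × 26,900) = 362.9811.

S ≈ €363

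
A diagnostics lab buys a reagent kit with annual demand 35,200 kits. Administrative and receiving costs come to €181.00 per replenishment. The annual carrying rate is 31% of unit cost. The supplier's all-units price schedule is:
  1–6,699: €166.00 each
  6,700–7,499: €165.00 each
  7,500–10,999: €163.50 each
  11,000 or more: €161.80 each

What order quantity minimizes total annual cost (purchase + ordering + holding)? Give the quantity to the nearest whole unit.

Q* ≈ 498 kits

Holding cost per unit per year at price C is H = 0.31·C.
Candidates are each tier's EOQ (if it falls in that tier) and each price-break quantity.
EOQ at €166.00 = 497.6 (feasible in tier 1): TC = 35,200×€166.00 + (35,200/497.6)×181 + (497.6/2)×0.31×€166.00 = €5,868,807.11.
EOQ at €165.00 = 499.1 < 6700, so use break Q=6700: TC = 35,200×€165.00 + (35,200/6700.0)×181 + (6700.0/2)×0.31×€165.00 = €5,980,303.43.
EOQ at €163.50 = 501.4 < 7500, so use break Q=7500: TC = 35,200×€163.50 + (35,200/7500.0)×181 + (7500.0/2)×0.31×€163.50 = €5,946,118.24.
EOQ at €161.80 = 504.0 < 11000, so use break Q=11000: TC = 35,200×€161.80 + (35,200/11000.0)×181 + (11000.0/2)×0.31×€161.80 = €5,971,808.20.
Lowest total cost is €5,868,807.11 at Q = 497.6.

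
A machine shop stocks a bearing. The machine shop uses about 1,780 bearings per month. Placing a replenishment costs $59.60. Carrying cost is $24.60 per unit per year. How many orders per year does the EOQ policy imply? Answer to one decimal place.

N ≈ 66.4 orders per year

Annual demand D = 1,780 × 12 = 21,360.
EOQ = √(2DS/H) = √(2 × 21,360 × 59.6 / 24.6) ≈ 321.71.
Orders per year = D / Q* = 21,360 / 321.71 ≈ 66.394.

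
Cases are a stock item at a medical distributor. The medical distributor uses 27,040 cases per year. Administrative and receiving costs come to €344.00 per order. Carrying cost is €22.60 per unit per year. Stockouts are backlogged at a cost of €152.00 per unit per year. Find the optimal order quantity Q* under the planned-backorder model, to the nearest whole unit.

With planned backorders, Q* = √(2DS/H) · √((H+B)/B).
√(2DS/H) = √(2 × 27,040 × 344 / 22.6) = 907.284.
√((H+B)/B) = √((22.6+152)/152) = 1.0718.
Q* ≈ 972.397.

Q* ≈ 972 cases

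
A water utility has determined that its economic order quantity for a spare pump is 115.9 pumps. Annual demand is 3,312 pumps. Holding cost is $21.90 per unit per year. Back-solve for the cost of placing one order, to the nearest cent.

Invert the EOQ relation Q*² = 2DS/H.
From Q* = √(2DS/H): S = Q*²H / (2D) = 115.9² × 21.9 / (2 × 3,312) = 44.4110.

S ≈ $44.41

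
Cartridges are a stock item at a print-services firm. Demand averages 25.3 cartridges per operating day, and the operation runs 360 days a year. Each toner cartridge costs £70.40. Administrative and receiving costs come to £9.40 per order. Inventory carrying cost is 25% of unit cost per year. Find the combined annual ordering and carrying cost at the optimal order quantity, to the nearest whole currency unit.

TC* ≈ £1,736

Annual demand D = 25.3 × 360 = 9,108.
Holding cost H = 0.25 × £70.40 = £17.6000 per unit per year.
The optimal lot size = √(2DS/H) = √(2 × 9,108 × 9.4 / 17.6) ≈ 98.64.
At Q*, ordering cost (D/Q*)S equals holding cost (Q*/2)H, each = √(DSH/2).
Minimum total = √(2DSH) = √(2 × 9,108 × 9.4 × 17.6) ≈ 1735.988.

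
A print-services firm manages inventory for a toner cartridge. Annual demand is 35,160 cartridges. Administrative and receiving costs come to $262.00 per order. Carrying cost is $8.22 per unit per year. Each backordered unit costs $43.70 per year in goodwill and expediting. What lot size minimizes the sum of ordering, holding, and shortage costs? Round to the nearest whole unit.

With planned backorders, Q* = √(2DS/H) · √((H+B)/B).
√(2DS/H) = √(2 × 35,160 × 262 / 8.22) = 1497.112.
√((H+B)/B) = √((8.22+43.7)/43.7) = 1.0900.
Q* ≈ 1631.852.

Q* ≈ 1,632 cartridges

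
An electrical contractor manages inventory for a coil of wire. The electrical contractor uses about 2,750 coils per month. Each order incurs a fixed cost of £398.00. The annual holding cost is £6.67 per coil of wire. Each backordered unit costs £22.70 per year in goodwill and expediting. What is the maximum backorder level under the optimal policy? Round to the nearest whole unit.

S* ≈ 513 coils

Annual demand D = 2,750 × 12 = 33,000.
With planned backorders, Q* = √(2DS/H) · √((H+B)/B).
√(2DS/H) = √(2 × 33,000 × 398 / 6.67) = 1984.498.
√((H+B)/B) = √((6.67+22.7)/22.7) = 1.1375.
Q* ≈ 2257.302.
S* = Q* · H/(H+B) = 2257.302 × 6.67/29.37 ≈ 512.639.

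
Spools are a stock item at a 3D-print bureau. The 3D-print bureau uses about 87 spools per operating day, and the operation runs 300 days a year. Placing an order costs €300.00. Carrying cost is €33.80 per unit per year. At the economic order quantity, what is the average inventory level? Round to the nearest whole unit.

Annual demand D = 87 × 300 = 26,100.
The optimal lot size = √(2DS/H) = √(2 × 26,100 × 300 / 33.8) ≈ 680.67.
Average inventory = Q*/2 ≈ 680.67 / 2 = 340.336.

Average inventory ≈ 340 spools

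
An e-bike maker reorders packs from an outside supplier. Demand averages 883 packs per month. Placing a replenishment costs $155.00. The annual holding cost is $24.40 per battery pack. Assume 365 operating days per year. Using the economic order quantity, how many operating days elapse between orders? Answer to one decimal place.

Annual demand D = 883 × 12 = 10,596.
EOQ = √(2DS/H) = √(2 × 10,596 × 155 / 24.4) ≈ 366.91.
Cycle time = Q*/D × 365 = 366.91 / 10,596 × 365 ≈ 12.639 days.

T ≈ 12.6 days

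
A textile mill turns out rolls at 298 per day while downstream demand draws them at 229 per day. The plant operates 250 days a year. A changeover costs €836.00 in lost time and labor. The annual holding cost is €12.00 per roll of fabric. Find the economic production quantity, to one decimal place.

Q* ≈ 5,869.5 rolls

Annual demand D = 229 × 250 = 57,250.
Production build-up factor (1 − d/p) = 1 − 229/298 = 0.2315.
Q* = √(2DS / (H(1 − d/p))) = √(2 × 57,250 × 836 / (12 × 0.2315)).
= √(95,722,000 / 2.7785) ≈ 5869.469.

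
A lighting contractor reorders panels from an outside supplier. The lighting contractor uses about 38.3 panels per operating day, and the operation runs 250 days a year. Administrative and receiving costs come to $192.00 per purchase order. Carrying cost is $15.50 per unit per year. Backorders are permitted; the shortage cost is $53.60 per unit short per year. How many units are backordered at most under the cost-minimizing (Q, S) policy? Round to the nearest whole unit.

S* ≈ 124 panels

Annual demand D = 38.3 × 250 = 9,575.
With planned backorders, Q* = √(2DS/H) · √((H+B)/B).
√(2DS/H) = √(2 × 9,575 × 192 / 15.5) = 487.045.
√((H+B)/B) = √((15.5+53.6)/53.6) = 1.1354.
Q* ≈ 553.001.
S* = Q* · H/(H+B) = 553.001 × 15.5/69.1 ≈ 124.045.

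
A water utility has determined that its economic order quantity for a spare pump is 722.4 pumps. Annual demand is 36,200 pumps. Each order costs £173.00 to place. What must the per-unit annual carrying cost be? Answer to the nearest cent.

Invert the EOQ relation Q*² = 2DS/H.
From Q* = √(2DS/H): H = 2DS / Q*² = 2 × 36,200 × 173 / 722.4² = 24.0010.

H ≈ £24.00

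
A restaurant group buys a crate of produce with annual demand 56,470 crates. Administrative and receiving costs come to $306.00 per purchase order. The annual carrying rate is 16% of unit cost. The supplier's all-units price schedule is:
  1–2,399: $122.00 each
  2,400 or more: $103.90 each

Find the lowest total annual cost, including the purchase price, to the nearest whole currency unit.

TC* ≈ $5,894,382

Holding cost per unit per year at price C is H = 0.16·C.
Candidates are each tier's EOQ (if it falls in that tier) and each price-break quantity.
EOQ at $122.00 = 1330.6 (feasible in tier 1): TC = 56,470×$122.00 + (56,470/1330.6)×306 + (1330.6/2)×0.16×$122.00 = $6,915,313.14.
EOQ at $103.90 = 1441.8 < 2400, so use break Q=2400: TC = 56,470×$103.90 + (56,470/2400.0)×306 + (2400.0/2)×0.16×$103.90 = $5,894,381.72.
Lowest total cost among the candidates is at Q = 2400.0.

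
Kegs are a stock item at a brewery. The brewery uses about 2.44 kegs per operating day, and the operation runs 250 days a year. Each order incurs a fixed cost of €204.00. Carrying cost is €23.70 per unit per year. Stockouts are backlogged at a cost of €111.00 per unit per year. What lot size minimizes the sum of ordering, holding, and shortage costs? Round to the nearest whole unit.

Q* ≈ 113 kegs

Annual demand D = 2.44 × 250 = 610.
With planned backorders, Q* = √(2DS/H) · √((H+B)/B).
√(2DS/H) = √(2 × 610 × 204 / 23.7) = 102.476.
√((H+B)/B) = √((23.7+111)/111) = 1.1016.
Q* ≈ 112.887.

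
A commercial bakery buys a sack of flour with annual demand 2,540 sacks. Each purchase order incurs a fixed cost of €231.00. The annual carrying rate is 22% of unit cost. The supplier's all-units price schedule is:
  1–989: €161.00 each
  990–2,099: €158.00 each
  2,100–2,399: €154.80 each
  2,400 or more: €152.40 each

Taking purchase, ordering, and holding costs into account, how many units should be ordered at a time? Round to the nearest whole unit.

Holding cost per unit per year at price C is H = 0.22·C.
Evaluate total cost at each tier's feasible EOQ or, if the EOQ is below the tier, at the tier's minimum quantity.
EOQ at €161.00 = 182.0 (feasible in tier 1): TC = 2,540×€161.00 + (2,540/182.0)×231 + (182.0/2)×0.22×€161.00 = €415,387.07.
EOQ at €158.00 = 183.7 < 990, so use break Q=990: TC = 2,540×€158.00 + (2,540/990.0)×231 + (990.0/2)×0.22×€158.00 = €419,118.87.
EOQ at €154.80 = 185.6 < 2100, so use break Q=2100: TC = 2,540×€154.80 + (2,540/2100.0)×231 + (2100.0/2)×0.22×€154.80 = €429,230.20.
EOQ at €152.40 = 187.1 < 2400, so use break Q=2400: TC = 2,540×€152.40 + (2,540/2400.0)×231 + (2400.0/2)×0.22×€152.40 = €427,574.07.
Lowest total cost is €415,387.07 at Q = 182.0.

Q* ≈ 182 sacks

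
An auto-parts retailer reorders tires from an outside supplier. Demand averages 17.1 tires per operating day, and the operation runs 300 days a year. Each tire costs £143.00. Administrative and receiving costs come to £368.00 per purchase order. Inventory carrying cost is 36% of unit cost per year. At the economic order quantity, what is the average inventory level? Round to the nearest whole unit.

Annual demand D = 17.1 × 300 = 5,130.
Holding cost H = 0.36 × £143.00 = £51.4800 per unit per year.
The optimal lot size = √(2DS/H) = √(2 × 5,130 × 368 / 51.48) ≈ 270.82.
Average inventory = Q*/2 ≈ 270.82 / 2 = 135.409.

Average inventory ≈ 135 tires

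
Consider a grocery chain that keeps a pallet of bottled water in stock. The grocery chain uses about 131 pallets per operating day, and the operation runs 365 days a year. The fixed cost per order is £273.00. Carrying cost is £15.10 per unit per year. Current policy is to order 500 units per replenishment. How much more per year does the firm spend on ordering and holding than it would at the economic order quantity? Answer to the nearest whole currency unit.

Extra cost ≈ £10,027 per year

Annual demand D = 131 × 365 = 47,815.
EOQ = √(2DS/H) = √(2 × 47,815 × 273 / 15.1) ≈ 1314.89.
Cost at Q* = (D/Q*)S + (Q*/2)H = √(2DSH) ≈ £19,854.86.
Cost at Q = 500: (47,815/500)×273 + (500/2)×15.1 = £26,106.99 + £3,775.00 = £29,881.99.
Excess = £29,881.99 − £19,854.86 = £10,027.13.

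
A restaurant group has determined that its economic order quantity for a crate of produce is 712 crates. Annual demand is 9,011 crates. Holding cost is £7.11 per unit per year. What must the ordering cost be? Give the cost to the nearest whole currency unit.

The basic EOQ model gives Q* = √(2DS/H); rearrange for the unknown.
From Q* = √(2DS/H): S = Q*²H / (2D) = 712² × 7.11 / (2 × 9,011) = 199.9984.

S ≈ £200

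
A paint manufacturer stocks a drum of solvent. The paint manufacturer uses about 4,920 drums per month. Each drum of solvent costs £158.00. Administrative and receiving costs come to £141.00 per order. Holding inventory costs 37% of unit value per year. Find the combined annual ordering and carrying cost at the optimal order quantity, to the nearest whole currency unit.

Annual demand D = 4,920 × 12 = 59,040.
Holding cost H = 0.37 × £158.00 = £58.4600 per unit per year.
EOQ = √(2DS/H) = √(2 × 59,040 × 141 / 58.46) ≈ 533.66.
At Q*, ordering cost (D/Q*)S equals holding cost (Q*/2)H, each = √(DSH/2).
Minimum total = √(2DSH) = √(2 × 59,040 × 141 × 58.46) ≈ 31198.027.

TC* ≈ £31,198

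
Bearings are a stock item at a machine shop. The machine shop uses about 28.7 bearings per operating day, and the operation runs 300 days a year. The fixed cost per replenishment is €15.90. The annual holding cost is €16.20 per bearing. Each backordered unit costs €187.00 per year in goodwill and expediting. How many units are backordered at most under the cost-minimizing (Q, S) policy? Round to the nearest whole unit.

S* ≈ 11 bearings

Annual demand D = 28.7 × 300 = 8,610.
With planned backorders, Q* = √(2DS/H) · √((H+B)/B).
√(2DS/H) = √(2 × 8,610 × 15.9 / 16.2) = 130.004.
√((H+B)/B) = √((16.2+187)/187) = 1.0424.
Q* ≈ 135.519.
S* = Q* · H/(H+B) = 135.519 × 16.2/203.2 ≈ 10.804.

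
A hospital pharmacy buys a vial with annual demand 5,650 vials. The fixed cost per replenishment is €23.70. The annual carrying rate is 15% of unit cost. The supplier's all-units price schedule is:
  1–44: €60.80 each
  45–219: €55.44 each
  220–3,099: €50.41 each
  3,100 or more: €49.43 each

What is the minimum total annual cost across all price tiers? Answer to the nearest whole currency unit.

Holding cost per unit per year at price C is H = 0.15·C.
Evaluate total cost at each tier's feasible EOQ or, if the EOQ is below the tier, at the tier's minimum quantity.
Tier 1 (€60.80): EOQ = 171.4 exceeds tier's upper bound 44, so this tier is dominated.
EOQ at €55.44 = 179.5 (feasible in tier 2): TC = 5,650×€55.44 + (5,650/179.5)×23.7 + (179.5/2)×0.15×€55.44 = €314,728.35.
EOQ at €50.41 = 188.2 < 220, so use break Q=220: TC = 5,650×€50.41 + (5,650/220.0)×23.7 + (220.0/2)×0.15×€50.41 = €286,256.92.
EOQ at €49.43 = 190.1 < 3100, so use break Q=3100: TC = 5,650×€49.43 + (5,650/3100.0)×23.7 + (3100.0/2)×0.15×€49.43 = €290,815.17.
Lowest total cost among the candidates is at Q = 220.0.

TC* ≈ €286,257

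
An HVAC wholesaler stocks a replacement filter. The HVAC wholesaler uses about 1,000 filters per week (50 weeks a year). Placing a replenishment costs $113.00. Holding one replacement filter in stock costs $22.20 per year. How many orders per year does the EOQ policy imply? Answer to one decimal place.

Annual demand D = 1,000 × 50 = 50,000.
Q* = √(2DS/H) = √(2 × 50,000 × 113 / 22.2) ≈ 713.45.
Orders per year = D / Q* = 50,000 / 713.45 ≈ 70.082.

N ≈ 70.1 orders per year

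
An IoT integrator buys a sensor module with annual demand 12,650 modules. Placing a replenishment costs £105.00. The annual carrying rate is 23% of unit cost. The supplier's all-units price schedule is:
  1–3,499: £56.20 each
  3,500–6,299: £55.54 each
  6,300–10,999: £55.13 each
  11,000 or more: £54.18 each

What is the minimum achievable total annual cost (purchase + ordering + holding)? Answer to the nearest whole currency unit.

Holding cost per unit per year at price C is H = 0.23·C.
Evaluate total cost at each tier's feasible EOQ or, if the EOQ is below the tier, at the tier's minimum quantity.
EOQ at £56.20 = 453.3 (feasible in tier 1): TC = 12,650×£56.20 + (12,650/453.3)×105 + (453.3/2)×0.23×£56.20 = £716,789.86.
EOQ at £55.54 = 456.0 < 3500, so use break Q=3500: TC = 12,650×£55.54 + (12,650/3500.0)×105 + (3500.0/2)×0.23×£55.54 = £725,315.35.
EOQ at £55.13 = 457.7 < 6300, so use break Q=6300: TC = 12,650×£55.13 + (12,650/6300.0)×105 + (6300.0/2)×0.23×£55.13 = £737,547.02.
EOQ at £54.18 = 461.7 < 11000, so use break Q=11000: TC = 12,650×£54.18 + (12,650/11000.0)×105 + (11000.0/2)×0.23×£54.18 = £754,035.45.
Lowest total cost among the candidates is at Q = 453.3.

TC* ≈ £716,790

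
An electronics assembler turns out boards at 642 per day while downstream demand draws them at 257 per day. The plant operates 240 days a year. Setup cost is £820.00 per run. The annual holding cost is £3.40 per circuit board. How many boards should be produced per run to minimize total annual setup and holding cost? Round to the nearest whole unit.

Annual demand D = 257 × 240 = 61,680.
Production build-up factor (1 − d/p) = 1 − 257/642 = 0.5997.
Q* = √(2DS / (H(1 − d/p))) = √(2 × 61,680 × 820 / (3.4 × 0.5997)).
= √(101,155,200 / 2.0389) ≈ 7043.553.

Q* ≈ 7,044 boards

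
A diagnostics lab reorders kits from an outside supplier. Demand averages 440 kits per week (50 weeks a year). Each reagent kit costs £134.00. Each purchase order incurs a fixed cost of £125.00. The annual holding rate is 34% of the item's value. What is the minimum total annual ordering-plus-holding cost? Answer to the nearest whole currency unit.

TC* ≈ £15,830

Annual demand D = 440 × 50 = 22,000.
Holding cost H = 0.34 × £134.00 = £45.5600 per unit per year.
The optimal lot size = √(2DS/H) = √(2 × 22,000 × 125 / 45.56) ≈ 347.45.
At the optimum the two cost components are equal, so total cost = 2·(Q*/2)H = Q*·H.
Minimum total = √(2DSH) = √(2 × 22,000 × 125 × 45.56) ≈ 15829.719.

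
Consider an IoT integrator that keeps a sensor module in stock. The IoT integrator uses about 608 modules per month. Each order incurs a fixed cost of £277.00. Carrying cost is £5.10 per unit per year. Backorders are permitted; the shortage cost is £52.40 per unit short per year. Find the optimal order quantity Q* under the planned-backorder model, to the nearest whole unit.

Q* ≈ 933 modules

Annual demand D = 608 × 12 = 7,296.
With planned backorders, Q* = √(2DS/H) · √((H+B)/B).
√(2DS/H) = √(2 × 7,296 × 277 / 5.1) = 890.250.
√((H+B)/B) = √((5.1+52.4)/52.4) = 1.0475.
Q* ≈ 932.568.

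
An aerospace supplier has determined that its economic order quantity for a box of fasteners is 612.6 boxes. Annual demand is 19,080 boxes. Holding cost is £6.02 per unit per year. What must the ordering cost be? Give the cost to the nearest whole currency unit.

S ≈ £59

The basic EOQ model gives Q* = √(2DS/H); rearrange for the unknown.
From Q* = √(2DS/H): S = Q*²H / (2D) = 612.6² × 6.02 / (2 × 19,080) = 59.2028.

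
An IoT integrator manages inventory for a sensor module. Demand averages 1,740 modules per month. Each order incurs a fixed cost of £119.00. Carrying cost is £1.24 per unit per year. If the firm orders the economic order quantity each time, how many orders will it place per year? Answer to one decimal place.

N ≈ 10.4 orders per year

Annual demand D = 1,740 × 12 = 20,880.
EOQ = √(2DS/H) = √(2 × 20,880 × 119 / 1.24) ≈ 2001.90.
Orders per year = D / Q* = 20,880 / 2001.90 ≈ 10.430.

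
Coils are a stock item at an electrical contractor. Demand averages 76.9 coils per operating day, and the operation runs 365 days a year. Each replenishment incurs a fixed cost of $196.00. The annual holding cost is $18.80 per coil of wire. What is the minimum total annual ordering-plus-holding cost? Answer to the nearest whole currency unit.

Annual demand D = 76.9 × 365 = 28,068.5.
The optimal lot size = √(2DS/H) = √(2 × 28,068.5 × 196 / 18.8) ≈ 765.02.
At the optimum the two cost components are equal, so total cost = 2·(Q*/2)H = Q*·H.
Minimum total = √(2DSH) = √(2 × 28,068.5 × 196 × 18.8) ≈ 14382.407.

TC* ≈ $14,382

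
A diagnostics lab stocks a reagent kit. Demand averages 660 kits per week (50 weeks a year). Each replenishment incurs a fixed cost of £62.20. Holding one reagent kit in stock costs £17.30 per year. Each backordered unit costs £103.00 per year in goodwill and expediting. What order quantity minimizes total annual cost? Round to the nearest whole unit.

Q* ≈ 526 kits

Annual demand D = 660 × 50 = 33,000.
With planned backorders, Q* = √(2DS/H) · √((H+B)/B).
√(2DS/H) = √(2 × 33,000 × 62.2 / 17.3) = 487.129.
√((H+B)/B) = √((17.3+103)/103) = 1.0807.
Q* ≈ 526.451.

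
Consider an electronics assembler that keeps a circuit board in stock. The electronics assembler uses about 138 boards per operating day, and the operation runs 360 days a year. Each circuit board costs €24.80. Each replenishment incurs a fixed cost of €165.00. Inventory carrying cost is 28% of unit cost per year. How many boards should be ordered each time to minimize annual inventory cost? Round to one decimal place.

Q* ≈ 1,536.5 boards

Annual demand D = 138 × 360 = 49,680.
Holding cost H = 0.28 × €24.80 = €6.9440 per unit per year.
EOQ = √(2DS / H) = √(2 × 49,680 × 165 / 6.944).
= √(16,394,400 / 6.944) = √2,360,944.7005 ≈ 1536.537.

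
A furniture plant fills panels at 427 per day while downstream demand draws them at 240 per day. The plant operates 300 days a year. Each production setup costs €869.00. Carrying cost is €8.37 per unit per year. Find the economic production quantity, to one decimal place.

Annual demand D = 240 × 300 = 72,000.
Production build-up factor (1 − d/p) = 1 − 240/427 = 0.4379.
Q* = √(2DS / (H(1 − d/p))) = √(2 × 72,000 × 869 / (8.37 × 0.4379)).
= √(125,136,000 / 3.6656) ≈ 5842.807.

Q* ≈ 5,842.8 panels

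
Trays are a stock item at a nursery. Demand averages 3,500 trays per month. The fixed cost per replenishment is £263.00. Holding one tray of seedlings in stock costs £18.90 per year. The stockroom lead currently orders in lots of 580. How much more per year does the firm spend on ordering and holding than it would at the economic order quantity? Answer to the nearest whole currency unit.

Extra cost ≈ £4,092 per year

Annual demand D = 3,500 × 12 = 42,000.
EOQ = √(2DS/H) = √(2 × 42,000 × 263 / 18.9) ≈ 1081.15.
Cost at Q* = (D/Q*)S + (Q*/2)H = √(2DSH) ≈ £20,433.77.
Cost at Q = 580: (42,000/580)×263 + (580/2)×18.9 = £19,044.83 + £5,481.00 = £24,525.83.
Excess = £24,525.83 − £20,433.77 = £4,092.06.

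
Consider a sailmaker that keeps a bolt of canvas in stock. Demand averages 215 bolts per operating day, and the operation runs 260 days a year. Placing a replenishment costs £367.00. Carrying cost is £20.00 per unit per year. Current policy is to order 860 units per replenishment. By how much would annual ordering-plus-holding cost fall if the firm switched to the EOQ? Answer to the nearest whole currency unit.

Annual demand D = 215 × 260 = 55,900.
EOQ = √(2DS/H) = √(2 × 55,900 × 367 / 20) ≈ 1432.32.
Cost at Q* = (D/Q*)S + (Q*/2)H = √(2DSH) ≈ £28,646.33.
Cost at Q = 860: (55,900/860)×367 + (860/2)×20 = £23,855.00 + £8,600.00 = £32,455.00.
Excess = £32,455.00 − £28,646.33 = £3,808.67.

Extra cost ≈ £3,809 per year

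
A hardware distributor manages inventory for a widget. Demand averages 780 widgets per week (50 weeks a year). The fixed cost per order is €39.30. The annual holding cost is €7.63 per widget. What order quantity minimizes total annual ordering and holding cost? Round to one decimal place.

Q* ≈ 633.8 widgets

Annual demand D = 780 × 50 = 39,000.
EOQ = √(2DS / H) = √(2 × 39,000 × 39.3 / 7.63).
= √(3,065,400 / 7.63) = √401,756.2254 ≈ 633.842.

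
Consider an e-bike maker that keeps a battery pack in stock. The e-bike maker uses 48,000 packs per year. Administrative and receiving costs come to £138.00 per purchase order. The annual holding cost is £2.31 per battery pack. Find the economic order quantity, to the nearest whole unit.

Q* ≈ 2,395 packs

EOQ = √(2DS / H) = √(2 × 48,000 × 138 / 2.31).
= √(13,248,000 / 2.31) = √5,735,064.9351 ≈ 2394.800.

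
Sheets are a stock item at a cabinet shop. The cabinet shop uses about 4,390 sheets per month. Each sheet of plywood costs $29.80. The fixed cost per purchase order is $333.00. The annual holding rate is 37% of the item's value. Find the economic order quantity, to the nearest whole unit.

Q* ≈ 1,784 sheets

Annual demand D = 4,390 × 12 = 52,680.
Holding cost H = 0.37 × $29.80 = $11.0260 per unit per year.
EOQ = √(2DS / H) = √(2 × 52,680 × 333 / 11.026).
= √(35,084,880 / 11.026) = √3,182,013.4228 ≈ 1783.820.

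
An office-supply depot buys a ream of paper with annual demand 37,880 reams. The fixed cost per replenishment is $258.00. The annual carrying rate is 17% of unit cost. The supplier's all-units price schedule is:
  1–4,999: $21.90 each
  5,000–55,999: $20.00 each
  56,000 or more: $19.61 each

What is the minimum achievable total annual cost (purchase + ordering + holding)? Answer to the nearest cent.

TC* ≈ $768,054.61

Holding cost per unit per year at price C is H = 0.17·C.
Evaluate total cost at each tier's feasible EOQ or, if the EOQ is below the tier, at the tier's minimum quantity.
EOQ at $21.90 = 2291.3 (feasible in tier 1): TC = 37,880×$21.90 + (37,880/2291.3)×258 + (2291.3/2)×0.17×$21.90 = $838,102.54.
EOQ at $20.00 = 2397.7 < 5000, so use break Q=5000: TC = 37,880×$20.00 + (37,880/5000.0)×258 + (5000.0/2)×0.17×$20.00 = $768,054.61.
EOQ at $19.61 = 2421.4 < 56000, so use break Q=56000: TC = 37,880×$19.61 + (37,880/56000.0)×258 + (56000.0/2)×0.17×$19.61 = $836,344.92.
Lowest total cost among the candidates is at Q = 5000.0.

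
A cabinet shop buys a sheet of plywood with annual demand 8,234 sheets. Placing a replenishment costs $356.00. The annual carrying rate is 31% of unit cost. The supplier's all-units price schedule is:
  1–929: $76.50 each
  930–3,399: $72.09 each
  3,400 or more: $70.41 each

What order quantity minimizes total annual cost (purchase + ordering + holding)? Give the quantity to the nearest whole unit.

Holding cost per unit per year at price C is H = 0.31·C.
For each price level, check whether its EOQ is feasible; otherwise the best quantity at that price is the breakpoint.
EOQ at $76.50 = 497.2 (feasible in tier 1): TC = 8,234×$76.50 + (8,234/497.2)×356 + (497.2/2)×0.31×$76.50 = $641,692.17.
EOQ at $72.09 = 512.2 < 930, so use break Q=930: TC = 8,234×$72.09 + (8,234/930.0)×356 + (930.0/2)×0.31×$72.09 = $607,132.77.
EOQ at $70.41 = 518.3 < 3400, so use break Q=3400: TC = 8,234×$70.41 + (8,234/3400.0)×356 + (3400.0/2)×0.31×$70.41 = $617,724.16.
Lowest total cost is $607,132.77 at Q = 930.0.

Q* ≈ 930 sheets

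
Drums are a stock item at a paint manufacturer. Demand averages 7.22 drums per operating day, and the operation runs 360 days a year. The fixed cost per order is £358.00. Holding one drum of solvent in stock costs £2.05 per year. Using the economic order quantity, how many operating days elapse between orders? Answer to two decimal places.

Annual demand D = 7.22 × 360 = 2,599.2.
EOQ = √(2DS/H) = √(2 × 2,599.2 × 358 / 2.05) ≈ 952.79.
Cycle time = Q*/D × 360 = 952.79 / 2,599.2 × 360 ≈ 131.966 days.

T ≈ 131.97 days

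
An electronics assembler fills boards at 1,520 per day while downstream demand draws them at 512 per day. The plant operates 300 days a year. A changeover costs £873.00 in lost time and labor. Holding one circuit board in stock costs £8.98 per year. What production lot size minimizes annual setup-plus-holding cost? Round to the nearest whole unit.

Q* ≈ 6,711 boards

Annual demand D = 512 × 300 = 153,600.
Production build-up factor (1 − d/p) = 1 − 512/1,520 = 0.6632.
Q* = √(2DS / (H(1 − d/p))) = √(2 × 153,600 × 873 / (8.98 × 0.6632)).
= √(268,185,600 / 5.9552) ≈ 6710.750.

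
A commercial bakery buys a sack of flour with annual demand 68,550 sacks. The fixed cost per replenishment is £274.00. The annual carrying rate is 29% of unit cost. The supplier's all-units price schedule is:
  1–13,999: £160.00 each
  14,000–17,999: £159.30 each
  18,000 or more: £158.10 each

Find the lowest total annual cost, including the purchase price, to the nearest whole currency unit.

TC* ≈ £11,009,750

Holding cost per unit per year at price C is H = 0.29·C.
Candidates are each tier's EOQ (if it falls in that tier) and each price-break quantity.
EOQ at £160.00 = 899.8 (feasible in tier 1): TC = 68,550×£160.00 + (68,550/899.8)×274 + (899.8/2)×0.29×£160.00 = £11,009,749.67.
EOQ at £159.30 = 901.8 < 14000, so use break Q=14000: TC = 68,550×£159.30 + (68,550/14000.0)×274 + (14000.0/2)×0.29×£159.30 = £11,244,735.62.
EOQ at £158.10 = 905.2 < 18000, so use break Q=18000: TC = 68,550×£158.10 + (68,550/18000.0)×274 + (18000.0/2)×0.29×£158.10 = £11,251,439.48.
Lowest total cost among the candidates is at Q = 899.8.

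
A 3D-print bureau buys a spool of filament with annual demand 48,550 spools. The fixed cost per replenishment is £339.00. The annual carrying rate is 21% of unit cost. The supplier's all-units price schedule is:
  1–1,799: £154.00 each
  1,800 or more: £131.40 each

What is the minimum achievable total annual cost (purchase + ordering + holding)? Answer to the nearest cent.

Holding cost per unit per year at price C is H = 0.21·C.
For each price level, check whether its EOQ is feasible; otherwise the best quantity at that price is the breakpoint.
EOQ at £154.00 = 1008.9 (feasible in tier 1): TC = 48,550×£154.00 + (48,550/1008.9)×339 + (1008.9/2)×0.21×£154.00 = £7,509,327.17.
EOQ at £131.40 = 1092.2 < 1800, so use break Q=1800: TC = 48,550×£131.40 + (48,550/1800.0)×339 + (1800.0/2)×0.21×£131.40 = £6,413,448.18.
Lowest total cost among the candidates is at Q = 1800.0.

TC* ≈ £6,413,448.18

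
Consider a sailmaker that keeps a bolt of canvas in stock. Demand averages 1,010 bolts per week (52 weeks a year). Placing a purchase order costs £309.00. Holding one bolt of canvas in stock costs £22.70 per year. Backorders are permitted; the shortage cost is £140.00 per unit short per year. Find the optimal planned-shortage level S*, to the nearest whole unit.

S* ≈ 180 bolts

Annual demand D = 1,010 × 52 = 52,520.
With planned backorders, Q* = √(2DS/H) · √((H+B)/B).
√(2DS/H) = √(2 × 52,520 × 309 / 22.7) = 1195.759.
√((H+B)/B) = √((22.7+140)/140) = 1.0780.
Q* ≈ 1289.061.
S* = Q* · H/(H+B) = 1289.061 × 22.7/162.7 ≈ 179.851.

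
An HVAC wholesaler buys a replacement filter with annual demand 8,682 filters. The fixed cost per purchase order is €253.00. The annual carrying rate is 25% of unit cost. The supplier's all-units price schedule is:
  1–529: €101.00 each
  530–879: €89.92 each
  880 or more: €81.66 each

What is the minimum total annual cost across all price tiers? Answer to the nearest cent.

TC* ≈ €720,450.79

Holding cost per unit per year at price C is H = 0.25·C.
Evaluate total cost at each tier's feasible EOQ or, if the EOQ is below the tier, at the tier's minimum quantity.
EOQ at €101.00 = 417.1 (feasible in tier 1): TC = 8,682×€101.00 + (8,682/417.1)×253 + (417.1/2)×0.25×€101.00 = €887,414.12.
EOQ at €89.92 = 442.1 < 530, so use break Q=530: TC = 8,682×€89.92 + (8,682/530.0)×253 + (530.0/2)×0.25×€89.92 = €790,787.07.
EOQ at €81.66 = 463.9 < 880, so use break Q=880: TC = 8,682×€81.66 + (8,682/880.0)×253 + (880.0/2)×0.25×€81.66 = €720,450.79.
Lowest total cost among the candidates is at Q = 880.0.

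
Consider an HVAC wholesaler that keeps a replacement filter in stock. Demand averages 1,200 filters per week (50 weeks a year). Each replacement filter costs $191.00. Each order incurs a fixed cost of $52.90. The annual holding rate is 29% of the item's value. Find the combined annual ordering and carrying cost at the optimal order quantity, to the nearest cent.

TC* ≈ $18,751.42

Annual demand D = 1,200 × 50 = 60,000.
Holding cost H = 0.29 × $191.00 = $55.3900 per unit per year.
Q* = √(2DS/H) = √(2 × 60,000 × 52.9 / 55.39) ≈ 338.53.
At the optimum the two cost components are equal, so total cost = 2·(Q*/2)H = Q*·H.
Minimum total = √(2DSH) = √(2 × 60,000 × 52.9 × 55.39) ≈ 18751.419.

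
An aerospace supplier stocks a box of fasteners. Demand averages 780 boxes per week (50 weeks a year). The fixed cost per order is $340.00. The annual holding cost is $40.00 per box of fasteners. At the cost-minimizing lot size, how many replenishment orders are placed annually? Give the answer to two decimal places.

N ≈ 47.90 orders per year

Annual demand D = 780 × 50 = 39,000.
The optimal lot size = √(2DS/H) = √(2 × 39,000 × 340 / 40) ≈ 814.25.
Orders per year = D / Q* = 39,000 / 814.25 ≈ 47.897.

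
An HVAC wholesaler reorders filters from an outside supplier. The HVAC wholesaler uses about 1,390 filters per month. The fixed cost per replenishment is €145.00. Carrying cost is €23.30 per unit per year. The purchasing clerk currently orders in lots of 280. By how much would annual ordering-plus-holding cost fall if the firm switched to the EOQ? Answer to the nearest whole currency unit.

Extra cost ≈ €1,284 per year

Annual demand D = 1,390 × 12 = 16,680.
EOQ = √(2DS/H) = √(2 × 16,680 × 145 / 23.3) ≈ 455.64.
Cost at Q* = (D/Q*)S + (Q*/2)H = √(2DSH) ≈ €10,616.34.
Cost at Q = 280: (16,680/280)×145 + (280/2)×23.3 = €8,637.86 + €3,262.00 = €11,899.86.
Excess = €11,899.86 − €10,616.34 = €1,283.51.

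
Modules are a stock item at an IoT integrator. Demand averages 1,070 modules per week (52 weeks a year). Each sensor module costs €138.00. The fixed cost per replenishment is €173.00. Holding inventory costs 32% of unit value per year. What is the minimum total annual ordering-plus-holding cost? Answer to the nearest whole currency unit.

Annual demand D = 1,070 × 52 = 55,640.
Holding cost H = 0.32 × €138.00 = €44.1600 per unit per year.
Q* = √(2DS/H) = √(2 × 55,640 × 173 / 44.16) ≈ 660.26.
At the optimum the two cost components are equal, so total cost = 2·(Q*/2)H = Q*·H.
Minimum total = √(2DSH) = √(2 × 55,640 × 173 × 44.16) ≈ 29157.222.

TC* ≈ €29,157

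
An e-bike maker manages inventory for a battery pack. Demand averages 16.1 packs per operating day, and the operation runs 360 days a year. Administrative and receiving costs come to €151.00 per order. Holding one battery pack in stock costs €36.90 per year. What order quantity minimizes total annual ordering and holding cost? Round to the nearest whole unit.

Annual demand D = 16.1 × 360 = 5,796.
EOQ = √(2DS / H) = √(2 × 5,796 × 151 / 36.9).
= √(1,750,392 / 36.9) = √47,436.0976 ≈ 217.798.

Q* ≈ 218 packs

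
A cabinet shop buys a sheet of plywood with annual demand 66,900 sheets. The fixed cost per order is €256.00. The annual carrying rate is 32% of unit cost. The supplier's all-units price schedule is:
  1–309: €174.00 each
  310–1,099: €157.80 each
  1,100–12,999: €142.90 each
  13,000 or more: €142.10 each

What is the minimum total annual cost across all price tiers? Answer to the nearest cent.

Holding cost per unit per year at price C is H = 0.32·C.
For each price level, check whether its EOQ is feasible; otherwise the best quantity at that price is the breakpoint.
Tier 1 (€174.00): EOQ = 784.3 exceeds tier's upper bound 309, so this tier is dominated.
EOQ at €157.80 = 823.6 (feasible in tier 2): TC = 66,900×€157.80 + (66,900/823.6)×256 + (823.6/2)×0.32×€157.80 = €10,598,408.81.
EOQ at €142.90 = 865.5 < 1100, so use break Q=1100: TC = 66,900×€142.90 + (66,900/1100.0)×256 + (1100.0/2)×0.32×€142.90 = €9,600,729.85.
EOQ at €142.10 = 867.9 < 13000, so use break Q=13000: TC = 66,900×€142.10 + (66,900/13000.0)×256 + (13000.0/2)×0.32×€142.10 = €9,803,375.42.
Lowest total cost among the candidates is at Q = 1100.0.

TC* ≈ €9,600,729.85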